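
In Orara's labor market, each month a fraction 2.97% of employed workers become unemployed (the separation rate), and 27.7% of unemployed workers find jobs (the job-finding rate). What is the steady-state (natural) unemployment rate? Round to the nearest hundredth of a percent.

At steady state the flows balance: s·E = f·U, so U/(E+U) = s/(s+f).
u* = 2.97 / (2.97 + 27.7) = 2.97 / 30.67 = 9.68%.

Steady-state unemployment rate ≈ 9.68%.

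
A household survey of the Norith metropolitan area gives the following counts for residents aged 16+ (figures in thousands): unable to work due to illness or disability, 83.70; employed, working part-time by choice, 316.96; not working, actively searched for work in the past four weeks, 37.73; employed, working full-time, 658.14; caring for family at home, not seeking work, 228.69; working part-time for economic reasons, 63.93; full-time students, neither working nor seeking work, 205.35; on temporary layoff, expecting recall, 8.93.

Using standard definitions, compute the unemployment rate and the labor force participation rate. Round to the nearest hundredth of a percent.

Unemployment rate ≈ 4.30%; labor force participation rate ≈ 67.71%.

Employed = 316.96 + 658.14 + 63.93 = 1,039.03 thousand (anyone who worked, including part-time for economic reasons, counts as employed).
Unemployed = 37.73 + 8.93 = 46.66 thousand (jobless and actively searching, or on temporary layoff).
Labor force = 1,039.03 + 46.66 = 1,085.69 thousand.
Not in labor force = 83.70 + 228.69 + 205.35 = 517.74 thousand (those not working and not actively searching are outside the labor force).
Civilian working-age population = 1,085.69 + 517.74 = 1,603.43 thousand.
Unemployment rate = 46.66 / 1,085.69 = 4.30%.
Labor force participation rate = 1,085.69 / 1,603.43 = 67.71%.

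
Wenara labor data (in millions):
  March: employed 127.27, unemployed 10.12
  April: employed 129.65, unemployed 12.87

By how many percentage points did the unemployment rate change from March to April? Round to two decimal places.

The unemployment rate changed by +1.66 percentage points.

March: labor force = 127.27 + 10.12 = 137.39; u = 10.12/137.39 = 7.37%.
April: labor force = 129.65 + 12.87 = 142.52; u = 12.87/142.52 = 9.03%.
Change = 9.03% − 7.37% = +1.66 pp.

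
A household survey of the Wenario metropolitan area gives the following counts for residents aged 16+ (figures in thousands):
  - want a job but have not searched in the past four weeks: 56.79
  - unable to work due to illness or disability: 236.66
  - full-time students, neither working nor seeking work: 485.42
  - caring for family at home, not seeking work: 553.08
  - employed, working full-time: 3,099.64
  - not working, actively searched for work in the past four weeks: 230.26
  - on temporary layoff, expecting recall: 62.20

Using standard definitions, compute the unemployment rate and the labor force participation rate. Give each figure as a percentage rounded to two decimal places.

Employed = 3,099.64 thousand.
Unemployed = 230.26 + 62.20 = 292.46 thousand (jobless and actively searching, or on temporary layoff).
Labor force = 3,099.64 + 292.46 = 3,392.10 thousand.
Not in labor force = 56.79 + 236.66 + 485.42 + 553.08 = 1,331.95 thousand (those not working and not actively searching are outside the labor force — including those who want a job but have given up searching).
Civilian working-age population = 3,392.10 + 1,331.95 = 4,724.05 thousand.
Unemployment rate = 292.46 / 3,392.10 = 8.62%.
Labor force participation rate = 3,392.10 / 4,724.05 = 71.80%.

Unemployment rate ≈ 8.62%; labor force participation rate ≈ 71.80%.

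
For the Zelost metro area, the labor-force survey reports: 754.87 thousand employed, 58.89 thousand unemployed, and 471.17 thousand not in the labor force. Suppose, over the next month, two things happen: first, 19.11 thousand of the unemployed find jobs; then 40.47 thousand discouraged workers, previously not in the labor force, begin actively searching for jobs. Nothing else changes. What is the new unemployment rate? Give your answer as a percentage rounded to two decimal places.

New unemployment rate ≈ 9.39%.

Initially, labor force = 754.87 + 58.89 = 813.76 thousand, so u = 58.89/813.76 = 7.24%.
After the first change, unemployed falls and employed rises by 19.11; labor force unchanged → E = 773.98, U = 39.78, labor force = 813.76 thousand.
After the second change, unemployed and labor force both rise by 40.47 → E = 773.98, U = 80.25, labor force = 854.23 thousand.
New unemployment rate = 80.25 / 854.23 = 9.39%.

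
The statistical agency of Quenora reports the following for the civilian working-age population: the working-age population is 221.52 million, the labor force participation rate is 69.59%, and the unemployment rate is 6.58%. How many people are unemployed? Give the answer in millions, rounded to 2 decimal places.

Labor force = 0.6959 × 221.52 = 154.16 million.
Unemployed = 0.0658 × 154.16 ≈ 10.14 million.

About 10.14 million are unemployed.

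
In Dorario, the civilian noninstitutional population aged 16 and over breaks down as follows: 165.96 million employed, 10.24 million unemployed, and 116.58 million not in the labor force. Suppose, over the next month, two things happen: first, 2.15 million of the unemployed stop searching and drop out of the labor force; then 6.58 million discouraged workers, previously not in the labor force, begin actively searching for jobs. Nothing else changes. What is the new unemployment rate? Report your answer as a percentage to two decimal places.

Initially, labor force = 165.96 + 10.24 = 176.20 million, so u = 10.24/176.20 = 5.81%.
After the first change, unemployed and labor force both fall by 2.15 → E = 165.96, U = 8.09, labor force = 174.05 million.
After the second change, unemployed and labor force both rise by 6.58 → E = 165.96, U = 14.67, labor force = 180.63 million.
New unemployment rate = 14.67 / 180.63 = 8.12%.

New unemployment rate ≈ 8.12%.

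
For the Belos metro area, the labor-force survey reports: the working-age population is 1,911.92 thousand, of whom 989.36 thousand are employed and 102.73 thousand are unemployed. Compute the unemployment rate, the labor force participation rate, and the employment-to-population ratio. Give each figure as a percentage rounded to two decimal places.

Unemployment rate ≈ 9.41%; labor force participation rate ≈ 57.12%; employment-population ratio ≈ 51.75%.

Labor force = employed + unemployed = 989.36 + 102.73 = 1,092.09 thousand.
Unemployment rate = 102.73 / 1,092.09 = 9.41%.
Labor force participation rate = 1,092.09 / 1,911.92 = 57.12%.
Employment-population ratio = 989.36 / 1,911.92 = 51.75%.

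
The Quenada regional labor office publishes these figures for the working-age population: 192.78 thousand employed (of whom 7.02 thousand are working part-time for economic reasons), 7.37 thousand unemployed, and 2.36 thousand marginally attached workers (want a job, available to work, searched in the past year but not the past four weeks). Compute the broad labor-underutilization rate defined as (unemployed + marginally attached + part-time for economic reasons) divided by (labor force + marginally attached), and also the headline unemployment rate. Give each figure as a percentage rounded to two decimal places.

Broad underutilization rate ≈ 8.27%; headline unemployment rate ≈ 3.68%.

Labor force = 192.78 + 7.37 = 200.15 thousand.
Numerator = 7.37 + 2.36 + 7.02 = 16.75 thousand.
Denominator = 200.15 + 2.36 = 202.51 thousand.
Broad rate = 16.75 / 202.51 = 8.27%.
Headline unemployment rate = 7.37 / 200.15 = 3.68%.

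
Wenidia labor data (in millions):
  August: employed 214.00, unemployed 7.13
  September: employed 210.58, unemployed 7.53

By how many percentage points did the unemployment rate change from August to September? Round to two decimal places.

August: labor force = 214.00 + 7.13 = 221.13; u = 7.13/221.13 = 3.22%.
September: labor force = 210.58 + 7.53 = 218.11; u = 7.53/218.11 = 3.45%.
Change = 3.45% − 3.22% = +0.23 pp.

The unemployment rate changed by +0.23 percentage points.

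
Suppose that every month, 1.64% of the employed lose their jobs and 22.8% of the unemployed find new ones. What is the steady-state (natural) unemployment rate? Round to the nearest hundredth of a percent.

Steady-state unemployment rate ≈ 6.71%.

At steady state the flows balance: s·E = f·U, so U/(E+U) = s/(s+f).
u* = 1.64 / (1.64 + 22.8) = 1.64 / 24.44 = 6.71%.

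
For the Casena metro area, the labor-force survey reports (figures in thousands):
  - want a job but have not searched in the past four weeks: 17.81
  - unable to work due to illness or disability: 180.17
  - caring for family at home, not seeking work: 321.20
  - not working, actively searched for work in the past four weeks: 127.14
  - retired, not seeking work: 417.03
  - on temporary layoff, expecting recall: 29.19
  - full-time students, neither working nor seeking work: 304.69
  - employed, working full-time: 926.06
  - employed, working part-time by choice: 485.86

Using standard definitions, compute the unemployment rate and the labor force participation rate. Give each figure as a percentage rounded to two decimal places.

Unemployment rate ≈ 9.97%; labor force participation rate ≈ 55.83%.

Employed = 926.06 + 485.86 = 1,411.92 thousand.
Unemployed = 127.14 + 29.19 = 156.33 thousand (jobless and actively searching, or on temporary layoff).
Labor force = 1,411.92 + 156.33 = 1,568.25 thousand.
Not in labor force = 17.81 + 180.17 + 321.20 + 417.03 + 304.69 = 1,240.90 thousand (those not working and not actively searching are outside the labor force — including those who want a job but have given up searching).
Civilian working-age population = 1,568.25 + 1,240.90 = 2,809.15 thousand.
Unemployment rate = 156.33 / 1,568.25 = 9.97%.
Labor force participation rate = 1,568.25 / 2,809.15 = 55.83%.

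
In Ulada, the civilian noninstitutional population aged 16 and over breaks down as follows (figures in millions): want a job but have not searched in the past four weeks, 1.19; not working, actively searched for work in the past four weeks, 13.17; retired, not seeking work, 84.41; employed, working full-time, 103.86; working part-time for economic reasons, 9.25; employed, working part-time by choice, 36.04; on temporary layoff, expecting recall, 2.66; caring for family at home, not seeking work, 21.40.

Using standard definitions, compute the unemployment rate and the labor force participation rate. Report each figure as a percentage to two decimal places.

Employed = 103.86 + 9.25 + 36.04 = 149.15 million (anyone who worked, including part-time for economic reasons, counts as employed).
Unemployed = 13.17 + 2.66 = 15.83 million (jobless and actively searching, or on temporary layoff).
Labor force = 149.15 + 15.83 = 164.98 million.
Not in labor force = 1.19 + 84.41 + 21.40 = 107.00 million (those not working and not actively searching are outside the labor force — including those who want a job but have given up searching).
Civilian working-age population = 164.98 + 107.00 = 271.98 million.
Unemployment rate = 15.83 / 164.98 = 9.60%.
Labor force participation rate = 164.98 / 271.98 = 60.66%.

Unemployment rate ≈ 9.60%; labor force participation rate ≈ 60.66%.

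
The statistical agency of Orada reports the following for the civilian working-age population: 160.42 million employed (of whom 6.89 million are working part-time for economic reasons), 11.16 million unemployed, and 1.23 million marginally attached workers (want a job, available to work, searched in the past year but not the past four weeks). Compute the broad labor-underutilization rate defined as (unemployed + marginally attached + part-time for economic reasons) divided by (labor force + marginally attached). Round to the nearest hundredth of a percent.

Labor force = 160.42 + 11.16 = 171.58 million.
Numerator = 11.16 + 1.23 + 6.89 = 19.28 million.
Denominator = 171.58 + 1.23 = 172.81 million.
Broad rate = 19.28 / 172.81 = 11.16%.

Broad underutilization rate ≈ 11.16%.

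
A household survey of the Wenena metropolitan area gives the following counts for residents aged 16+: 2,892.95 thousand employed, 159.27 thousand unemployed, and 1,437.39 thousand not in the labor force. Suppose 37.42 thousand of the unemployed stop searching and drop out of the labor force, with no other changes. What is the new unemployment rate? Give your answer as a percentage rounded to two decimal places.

New unemployment rate ≈ 4.04%.

Initially, labor force = 2,892.95 + 159.27 = 3,052.22 thousand, so u = 159.27/3,052.22 = 5.22%.
After the change, unemployed and labor force both fall by 37.42 → E = 2,892.95, U = 121.85, labor force = 3,014.80 thousand.
New unemployment rate = 121.85 / 3,014.80 = 4.04%.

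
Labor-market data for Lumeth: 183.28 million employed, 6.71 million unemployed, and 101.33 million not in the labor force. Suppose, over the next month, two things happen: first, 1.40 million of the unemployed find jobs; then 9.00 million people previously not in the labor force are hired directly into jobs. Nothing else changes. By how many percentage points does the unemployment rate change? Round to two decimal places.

Initially, labor force = 183.28 + 6.71 = 189.99 million, so u = 6.71/189.99 = 3.53%.
After the first change, unemployed falls and employed rises by 1.40; labor force unchanged → E = 184.68, U = 5.31, labor force = 189.99 million.
After the second change, employed and labor force both rise by 9.00; unemployed unchanged → E = 193.68, U = 5.31, labor force = 198.99 million.
New unemployment rate = 5.31 / 198.99 = 2.67%.
Change = 2.67% − 3.53% = −0.86 percentage points.

The unemployment rate changes by −0.86 percentage points.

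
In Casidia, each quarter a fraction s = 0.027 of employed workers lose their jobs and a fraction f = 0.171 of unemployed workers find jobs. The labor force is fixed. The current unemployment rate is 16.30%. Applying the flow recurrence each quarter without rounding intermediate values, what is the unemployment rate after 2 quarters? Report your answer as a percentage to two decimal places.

With a fixed labor force, u_{t+1} = u_t + s·(1−u_t) − f·u_t = u_t·(1−s−f) + s.
Here 1−s−f = 0.802 and s = 0.027.
u_1 = 0.163000 × 0.802 + 0.027 = 0.157726.
u_2 = 0.157726 × 0.802 + 0.027 = 0.153496.

Unemployment rate after two quarters ≈ 15.35%.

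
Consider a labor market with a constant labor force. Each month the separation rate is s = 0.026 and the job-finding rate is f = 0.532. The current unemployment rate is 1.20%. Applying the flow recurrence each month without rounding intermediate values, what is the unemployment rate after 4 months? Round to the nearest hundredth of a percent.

With a fixed labor force, u_{t+1} = u_t + s·(1−u_t) − f·u_t = u_t·(1−s−f) + s.
Here 1−s−f = 0.442 and s = 0.026.
u_1 = 0.012000 × 0.442 + 0.026 = 0.031304.
u_2 = 0.031304 × 0.442 + 0.026 = 0.039836.
u_3 = 0.039836 × 0.442 + 0.026 = 0.043608.
u_4 = 0.043608 × 0.442 + 0.026 = 0.045275.

Unemployment rate after four months ≈ 4.53%.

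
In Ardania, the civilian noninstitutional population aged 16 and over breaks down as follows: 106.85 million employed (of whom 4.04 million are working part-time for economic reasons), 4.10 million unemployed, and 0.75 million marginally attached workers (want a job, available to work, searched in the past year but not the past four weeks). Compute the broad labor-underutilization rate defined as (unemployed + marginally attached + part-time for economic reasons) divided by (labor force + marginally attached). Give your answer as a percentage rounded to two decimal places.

Labor force = 106.85 + 4.10 = 110.95 million.
Numerator = 4.10 + 0.75 + 4.04 = 8.89 million.
Denominator = 110.95 + 0.75 = 111.70 million.
Broad rate = 8.89 / 111.70 = 7.96%.

Broad underutilization rate ≈ 7.96%.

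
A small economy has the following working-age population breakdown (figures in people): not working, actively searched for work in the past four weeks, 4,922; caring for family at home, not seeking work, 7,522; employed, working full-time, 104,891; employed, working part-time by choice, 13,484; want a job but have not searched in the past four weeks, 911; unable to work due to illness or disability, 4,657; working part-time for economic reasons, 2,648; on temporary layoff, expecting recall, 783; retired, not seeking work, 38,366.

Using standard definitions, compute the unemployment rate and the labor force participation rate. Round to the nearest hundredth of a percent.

Employed = 104,891 + 13,484 + 2,648 = 121,023 (anyone who worked, including part-time for economic reasons, counts as employed).
Unemployed = 4,922 + 783 = 5,705 (jobless and actively searching, or on temporary layoff).
Labor force = 121,023 + 5,705 = 126,728.
Not in labor force = 7,522 + 911 + 4,657 + 38,366 = 51,456 (those not working and not actively searching are outside the labor force — including those who want a job but have given up searching).
Civilian working-age population = 126,728 + 51,456 = 178,184.
Unemployment rate = 5,705 / 126,728 = 4.50%.
Labor force participation rate = 126,728 / 178,184 = 71.12%.

Unemployment rate ≈ 4.50%; labor force participation rate ≈ 71.12%.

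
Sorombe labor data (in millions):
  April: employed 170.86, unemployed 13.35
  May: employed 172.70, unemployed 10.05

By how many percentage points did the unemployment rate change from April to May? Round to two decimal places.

The unemployment rate changed by −1.75 percentage points.

April: labor force = 170.86 + 13.35 = 184.21; u = 13.35/184.21 = 7.25%.
May: labor force = 172.70 + 10.05 = 182.75; u = 10.05/182.75 = 5.50%.
Change = 5.50% − 7.25% = −1.75 pp.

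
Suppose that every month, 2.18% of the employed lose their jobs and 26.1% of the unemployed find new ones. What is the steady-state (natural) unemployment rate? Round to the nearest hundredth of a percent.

At steady state the flows balance: s·E = f·U, so U/(E+U) = s/(s+f).
u* = 2.18 / (2.18 + 26.1) = 2.18 / 28.28 = 7.71%.

Steady-state unemployment rate ≈ 7.71%.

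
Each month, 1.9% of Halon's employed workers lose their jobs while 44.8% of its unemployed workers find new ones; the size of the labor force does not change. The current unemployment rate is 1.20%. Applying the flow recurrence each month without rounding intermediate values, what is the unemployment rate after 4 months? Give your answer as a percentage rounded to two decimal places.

With a fixed labor force, u_{t+1} = u_t + s·(1−u_t) − f·u_t = u_t·(1−s−f) + s.
Here 1−s−f = 0.533 and s = 0.019.
u_1 = 0.012000 × 0.533 + 0.019 = 0.025396.
u_2 = 0.025396 × 0.533 + 0.019 = 0.032536.
u_3 = 0.032536 × 0.533 + 0.019 = 0.036342.
u_4 = 0.036342 × 0.533 + 0.019 = 0.038370.

Unemployment rate after four months ≈ 3.84%.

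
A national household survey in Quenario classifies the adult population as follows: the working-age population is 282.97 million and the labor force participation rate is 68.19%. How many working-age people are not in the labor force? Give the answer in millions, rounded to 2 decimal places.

Share not in the labor force = 1 − 0.6819 = 0.3181.
Not in labor force = 0.3181 × 282.97 ≈ 90.01 million.

About 90.01 million are not in the labor force.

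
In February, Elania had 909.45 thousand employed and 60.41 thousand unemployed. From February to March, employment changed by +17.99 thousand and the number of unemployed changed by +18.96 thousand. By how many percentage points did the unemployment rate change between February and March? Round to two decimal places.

February: labor force = 909.45 + 60.41 = 969.86; u = 60.41/969.86 = 6.23%.
March: labor force = 927.44 + 79.37 = 1,006.81; u = 79.37/1,006.81 = 7.88%.
Change = 7.88% − 6.23% = +1.65 pp.

The unemployment rate changed by +1.65 percentage points.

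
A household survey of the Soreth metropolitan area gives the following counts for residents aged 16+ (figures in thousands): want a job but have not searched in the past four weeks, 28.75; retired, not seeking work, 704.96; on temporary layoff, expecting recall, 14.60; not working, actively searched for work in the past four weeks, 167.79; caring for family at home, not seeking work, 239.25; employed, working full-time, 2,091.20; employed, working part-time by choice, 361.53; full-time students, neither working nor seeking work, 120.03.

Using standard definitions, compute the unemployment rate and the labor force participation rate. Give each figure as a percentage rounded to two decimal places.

Unemployment rate ≈ 6.92%; labor force participation rate ≈ 70.68%.

Employed = 2,091.20 + 361.53 = 2,452.73 thousand.
Unemployed = 14.60 + 167.79 = 182.39 thousand (jobless and actively searching, or on temporary layoff).
Labor force = 2,452.73 + 182.39 = 2,635.12 thousand.
Not in labor force = 28.75 + 704.96 + 239.25 + 120.03 = 1,092.99 thousand (those not working and not actively searching are outside the labor force — including those who want a job but have given up searching).
Civilian working-age population = 2,635.12 + 1,092.99 = 3,728.11 thousand.
Unemployment rate = 182.39 / 2,635.12 = 6.92%.
Labor force participation rate = 2,635.12 / 3,728.11 = 70.68%.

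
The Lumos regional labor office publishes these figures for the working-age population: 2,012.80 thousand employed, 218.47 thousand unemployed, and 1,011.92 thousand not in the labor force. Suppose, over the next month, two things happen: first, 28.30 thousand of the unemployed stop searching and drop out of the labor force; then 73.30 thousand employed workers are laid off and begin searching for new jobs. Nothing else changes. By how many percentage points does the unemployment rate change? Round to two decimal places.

The unemployment rate changes by +2.17 percentage points.

Initially, labor force = 2,012.80 + 218.47 = 2,231.27 thousand, so u = 218.47/2,231.27 = 9.79%.
After the first change, unemployed and labor force both fall by 28.30 → E = 2,012.80, U = 190.17, labor force = 2,202.97 thousand.
After the second change, employed falls and unemployed rises by 73.30; labor force unchanged → E = 1,939.50, U = 263.47, labor force = 2,202.97 thousand.
New unemployment rate = 263.47 / 2,202.97 = 11.96%.
Change = 11.96% − 9.79% = +2.17 percentage points.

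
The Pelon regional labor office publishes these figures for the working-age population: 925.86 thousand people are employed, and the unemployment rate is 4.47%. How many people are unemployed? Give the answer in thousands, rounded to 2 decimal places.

Let U be the number unemployed. The labor force is E + U, and U/(E+U) = 0.0447.
So U = 0.0447 × 925.86 / (1 − 0.0447) = 41.3859 / 0.9553 ≈ 43.32 thousand.

About 43.32 thousand are unemployed.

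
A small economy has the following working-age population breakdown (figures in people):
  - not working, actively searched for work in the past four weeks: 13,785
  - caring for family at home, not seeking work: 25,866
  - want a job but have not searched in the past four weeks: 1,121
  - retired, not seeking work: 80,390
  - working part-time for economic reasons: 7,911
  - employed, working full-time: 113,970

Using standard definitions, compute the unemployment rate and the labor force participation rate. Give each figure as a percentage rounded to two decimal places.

Employed = 7,911 + 113,970 = 121,881 (anyone who worked, including part-time for economic reasons, counts as employed).
Unemployed = 13,785.
Labor force = 121,881 + 13,785 = 135,666.
Not in labor force = 25,866 + 1,121 + 80,390 = 107,377 (those not working and not actively searching are outside the labor force — including those who want a job but have given up searching).
Civilian working-age population = 135,666 + 107,377 = 243,043.
Unemployment rate = 13,785 / 135,666 = 10.16%.
Labor force participation rate = 135,666 / 243,043 = 55.82%.

Unemployment rate ≈ 10.16%; labor force participation rate ≈ 55.82%.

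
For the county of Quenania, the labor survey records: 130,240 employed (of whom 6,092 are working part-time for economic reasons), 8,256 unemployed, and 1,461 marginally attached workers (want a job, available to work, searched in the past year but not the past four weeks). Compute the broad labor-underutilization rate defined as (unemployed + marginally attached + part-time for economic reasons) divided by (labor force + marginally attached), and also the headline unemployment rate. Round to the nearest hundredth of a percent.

Labor force = 130,240 + 8,256 = 138,496.
Numerator = 8,256 + 1,461 + 6,092 = 15,809.
Denominator = 138,496 + 1,461 = 139,957.
Broad rate = 15,809 / 139,957 = 11.30%.
Headline unemployment rate = 8,256 / 138,496 = 5.96%.

Broad underutilization rate ≈ 11.30%; headline unemployment rate ≈ 5.96%.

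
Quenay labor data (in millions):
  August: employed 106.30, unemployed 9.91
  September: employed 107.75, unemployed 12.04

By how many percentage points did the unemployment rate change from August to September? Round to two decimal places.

August: labor force = 106.30 + 9.91 = 116.21; u = 9.91/116.21 = 8.53%.
September: labor force = 107.75 + 12.04 = 119.79; u = 12.04/119.79 = 10.05%.
Change = 10.05% − 8.53% = +1.52 pp.

The unemployment rate changed by +1.52 percentage points.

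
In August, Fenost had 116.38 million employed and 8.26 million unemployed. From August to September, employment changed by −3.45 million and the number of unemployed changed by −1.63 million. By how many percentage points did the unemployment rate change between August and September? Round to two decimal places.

August: labor force = 116.38 + 8.26 = 124.64; u = 8.26/124.64 = 6.63%.
September: labor force = 112.93 + 6.63 = 119.56; u = 6.63/119.56 = 5.55%.
Change = 5.55% − 6.63% = −1.08 pp.

The unemployment rate changed by −1.08 percentage points.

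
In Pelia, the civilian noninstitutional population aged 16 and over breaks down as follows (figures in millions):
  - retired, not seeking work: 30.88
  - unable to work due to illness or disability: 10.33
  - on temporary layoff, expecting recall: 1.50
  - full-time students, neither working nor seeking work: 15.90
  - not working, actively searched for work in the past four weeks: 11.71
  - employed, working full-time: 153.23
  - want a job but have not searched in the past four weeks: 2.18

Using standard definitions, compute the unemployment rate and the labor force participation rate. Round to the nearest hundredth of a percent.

Employed = 153.23 million.
Unemployed = 1.50 + 11.71 = 13.21 million (jobless and actively searching, or on temporary layoff).
Labor force = 153.23 + 13.21 = 166.44 million.
Not in labor force = 30.88 + 10.33 + 15.90 + 2.18 = 59.29 million (those not working and not actively searching are outside the labor force — including those who want a job but have given up searching).
Civilian working-age population = 166.44 + 59.29 = 225.73 million.
Unemployment rate = 13.21 / 166.44 = 7.94%.
Labor force participation rate = 166.44 / 225.73 = 73.73%.

Unemployment rate ≈ 7.94%; labor force participation rate ≈ 73.73%.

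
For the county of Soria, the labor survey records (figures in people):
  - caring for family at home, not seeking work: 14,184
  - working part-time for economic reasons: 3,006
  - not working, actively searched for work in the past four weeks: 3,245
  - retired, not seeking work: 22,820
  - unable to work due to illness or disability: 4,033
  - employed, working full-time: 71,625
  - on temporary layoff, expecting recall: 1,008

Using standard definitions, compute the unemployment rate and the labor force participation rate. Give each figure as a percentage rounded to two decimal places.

Unemployment rate ≈ 5.39%; labor force participation rate ≈ 65.78%.

Employed = 3,006 + 71,625 = 74,631 (anyone who worked, including part-time for economic reasons, counts as employed).
Unemployed = 3,245 + 1,008 = 4,253 (jobless and actively searching, or on temporary layoff).
Labor force = 74,631 + 4,253 = 78,884.
Not in labor force = 14,184 + 22,820 + 4,033 = 41,037 (those not working and not actively searching are outside the labor force).
Civilian working-age population = 78,884 + 41,037 = 119,921.
Unemployment rate = 4,253 / 78,884 = 5.39%.
Labor force participation rate = 78,884 / 119,921 = 65.78%.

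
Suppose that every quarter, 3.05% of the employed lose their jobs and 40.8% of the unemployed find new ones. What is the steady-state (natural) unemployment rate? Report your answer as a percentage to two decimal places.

At steady state the flows balance: s·E = f·U, so U/(E+U) = s/(s+f).
u* = 3.05 / (3.05 + 40.8) = 3.05 / 43.85 = 6.96%.

Steady-state unemployment rate ≈ 6.96%.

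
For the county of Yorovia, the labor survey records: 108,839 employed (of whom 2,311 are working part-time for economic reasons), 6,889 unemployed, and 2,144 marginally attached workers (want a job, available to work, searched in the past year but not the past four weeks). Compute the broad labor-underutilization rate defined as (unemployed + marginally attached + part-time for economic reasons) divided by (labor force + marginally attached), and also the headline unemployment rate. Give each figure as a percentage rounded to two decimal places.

Labor force = 108,839 + 6,889 = 115,728.
Numerator = 6,889 + 2,144 + 2,311 = 11,344.
Denominator = 115,728 + 2,144 = 117,872.
Broad rate = 11,344 / 117,872 = 9.62%.
Headline unemployment rate = 6,889 / 115,728 = 5.95%.

Broad underutilization rate ≈ 9.62%; headline unemployment rate ≈ 5.95%.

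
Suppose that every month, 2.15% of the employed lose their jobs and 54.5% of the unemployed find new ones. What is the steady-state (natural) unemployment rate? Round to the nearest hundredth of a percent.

Steady-state unemployment rate ≈ 3.80%.

At steady state the flows balance: s·E = f·U, so U/(E+U) = s/(s+f).
u* = 2.15 / (2.15 + 54.5) = 2.15 / 56.65 = 3.80%.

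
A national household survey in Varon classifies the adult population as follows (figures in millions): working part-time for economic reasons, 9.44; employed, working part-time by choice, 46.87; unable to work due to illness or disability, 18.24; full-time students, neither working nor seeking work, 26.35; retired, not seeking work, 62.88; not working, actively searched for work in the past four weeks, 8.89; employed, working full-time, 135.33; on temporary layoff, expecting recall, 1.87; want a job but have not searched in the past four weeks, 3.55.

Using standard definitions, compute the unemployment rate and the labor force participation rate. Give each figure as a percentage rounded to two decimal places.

Employed = 9.44 + 46.87 + 135.33 = 191.64 million (anyone who worked, including part-time for economic reasons, counts as employed).
Unemployed = 8.89 + 1.87 = 10.76 million (jobless and actively searching, or on temporary layoff).
Labor force = 191.64 + 10.76 = 202.40 million.
Not in labor force = 18.24 + 26.35 + 62.88 + 3.55 = 111.02 million (those not working and not actively searching are outside the labor force — including those who want a job but have given up searching).
Civilian working-age population = 202.40 + 111.02 = 313.42 million.
Unemployment rate = 10.76 / 202.40 = 5.32%.
Labor force participation rate = 202.40 / 313.42 = 64.58%.

Unemployment rate ≈ 5.32%; labor force participation rate ≈ 64.58%.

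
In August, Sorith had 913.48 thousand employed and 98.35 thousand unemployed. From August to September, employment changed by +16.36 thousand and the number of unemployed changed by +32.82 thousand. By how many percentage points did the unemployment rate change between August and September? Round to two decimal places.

The unemployment rate changed by +2.64 percentage points.

August: labor force = 913.48 + 98.35 = 1,011.83; u = 98.35/1,011.83 = 9.72%.
September: labor force = 929.84 + 131.17 = 1,061.01; u = 131.17/1,061.01 = 12.36%.
Change = 12.36% − 9.72% = +2.64 pp.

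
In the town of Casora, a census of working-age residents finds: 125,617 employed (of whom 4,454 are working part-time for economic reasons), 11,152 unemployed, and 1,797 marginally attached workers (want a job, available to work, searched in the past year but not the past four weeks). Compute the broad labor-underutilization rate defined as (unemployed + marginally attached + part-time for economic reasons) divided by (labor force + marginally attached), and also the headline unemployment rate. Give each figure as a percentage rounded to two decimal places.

Broad underutilization rate ≈ 12.56%; headline unemployment rate ≈ 8.15%.

Labor force = 125,617 + 11,152 = 136,769.
Numerator = 11,152 + 1,797 + 4,454 = 17,403.
Denominator = 136,769 + 1,797 = 138,566.
Broad rate = 17,403 / 138,566 = 12.56%.
Headline unemployment rate = 11,152 / 136,769 = 8.15%.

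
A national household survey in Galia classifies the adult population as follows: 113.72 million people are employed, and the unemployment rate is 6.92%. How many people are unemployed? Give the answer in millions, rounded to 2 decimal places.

Let U be the number unemployed. The labor force is E + U, and U/(E+U) = 0.0692.
So U = 0.0692 × 113.72 / (1 − 0.0692) = 7.8694 / 0.9308 ≈ 8.45 million.

About 8.45 million are unemployed.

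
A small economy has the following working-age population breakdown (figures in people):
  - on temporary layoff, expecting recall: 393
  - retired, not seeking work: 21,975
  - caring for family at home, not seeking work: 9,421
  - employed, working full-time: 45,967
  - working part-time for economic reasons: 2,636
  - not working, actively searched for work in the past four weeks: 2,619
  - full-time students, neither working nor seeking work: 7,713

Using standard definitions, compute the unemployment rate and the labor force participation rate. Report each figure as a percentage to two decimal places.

Unemployment rate ≈ 5.84%; labor force participation rate ≈ 56.89%.

Employed = 45,967 + 2,636 = 48,603 (anyone who worked, including part-time for economic reasons, counts as employed).
Unemployed = 393 + 2,619 = 3,012 (jobless and actively searching, or on temporary layoff).
Labor force = 48,603 + 3,012 = 51,615.
Not in labor force = 21,975 + 9,421 + 7,713 = 39,109 (those not working and not actively searching are outside the labor force).
Civilian working-age population = 51,615 + 39,109 = 90,724.
Unemployment rate = 3,012 / 51,615 = 5.84%.
Labor force participation rate = 51,615 / 90,724 = 56.89%.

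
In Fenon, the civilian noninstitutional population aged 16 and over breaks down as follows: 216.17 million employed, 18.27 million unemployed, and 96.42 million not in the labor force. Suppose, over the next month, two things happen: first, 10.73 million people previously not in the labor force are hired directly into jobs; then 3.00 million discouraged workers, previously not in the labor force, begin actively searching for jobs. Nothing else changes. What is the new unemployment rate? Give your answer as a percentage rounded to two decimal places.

New unemployment rate ≈ 8.57%.

Initially, labor force = 216.17 + 18.27 = 234.44 million, so u = 18.27/234.44 = 7.79%.
After the first change, employed and labor force both rise by 10.73; unemployed unchanged → E = 226.90, U = 18.27, labor force = 245.17 million.
After the second change, unemployed and labor force both rise by 3.00 → E = 226.90, U = 21.27, labor force = 248.17 million.
New unemployment rate = 21.27 / 248.17 = 8.57%.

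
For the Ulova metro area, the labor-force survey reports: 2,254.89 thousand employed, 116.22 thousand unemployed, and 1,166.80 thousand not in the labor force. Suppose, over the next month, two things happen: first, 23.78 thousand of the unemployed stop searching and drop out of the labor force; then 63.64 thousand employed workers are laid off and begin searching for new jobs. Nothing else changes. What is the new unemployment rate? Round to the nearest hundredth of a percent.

Initially, labor force = 2,254.89 + 116.22 = 2,371.11 thousand, so u = 116.22/2,371.11 = 4.90%.
After the first change, unemployed and labor force both fall by 23.78 → E = 2,254.89, U = 92.44, labor force = 2,347.33 thousand.
After the second change, employed falls and unemployed rises by 63.64; labor force unchanged → E = 2,191.25, U = 156.08, labor force = 2,347.33 thousand.
New unemployment rate = 156.08 / 2,347.33 = 6.65%.

New unemployment rate ≈ 6.65%.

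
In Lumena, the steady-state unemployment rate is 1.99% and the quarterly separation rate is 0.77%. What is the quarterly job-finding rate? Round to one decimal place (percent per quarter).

From u* = s/(s+f): f = s·(1−u)/u.
f = 0.77 × (1 − 0.0199) / 0.0199 = 0.7547 / 0.0199 ≈ 37.9% per quarter.

Job-finding rate ≈ 37.9% per quarter.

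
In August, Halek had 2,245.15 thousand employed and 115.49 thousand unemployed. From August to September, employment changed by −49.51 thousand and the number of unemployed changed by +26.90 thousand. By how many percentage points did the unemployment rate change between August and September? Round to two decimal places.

The unemployment rate changed by +1.20 percentage points.

August: labor force = 2,245.15 + 115.49 = 2,360.64; u = 115.49/2,360.64 = 4.89%.
September: labor force = 2,195.64 + 142.39 = 2,338.03; u = 142.39/2,338.03 = 6.09%.
Change = 6.09% − 4.89% = +1.20 pp.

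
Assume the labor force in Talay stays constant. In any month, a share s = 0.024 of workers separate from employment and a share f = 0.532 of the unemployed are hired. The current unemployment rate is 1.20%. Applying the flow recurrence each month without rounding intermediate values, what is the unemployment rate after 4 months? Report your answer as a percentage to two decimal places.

Unemployment rate after four months ≈ 4.20%.

With a fixed labor force, u_{t+1} = u_t + s·(1−u_t) − f·u_t = u_t·(1−s−f) + s.
Here 1−s−f = 0.444 and s = 0.024.
u_1 = 0.012000 × 0.444 + 0.024 = 0.029328.
u_2 = 0.029328 × 0.444 + 0.024 = 0.037022.
u_3 = 0.037022 × 0.444 + 0.024 = 0.040438.
u_4 = 0.040438 × 0.444 + 0.024 = 0.041954.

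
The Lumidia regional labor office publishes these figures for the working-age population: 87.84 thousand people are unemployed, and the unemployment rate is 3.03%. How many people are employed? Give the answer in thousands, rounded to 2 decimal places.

Labor force = U / u = 87.84 / 0.0303 ≈ 2,899.01 thousand.
Employed = labor force − unemployed = 2,899.01 − 87.84 = 2,811.17 thousand.

About 2,811.17 thousand are employed.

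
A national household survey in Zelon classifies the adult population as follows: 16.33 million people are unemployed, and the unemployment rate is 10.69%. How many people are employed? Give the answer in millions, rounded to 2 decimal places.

Labor force = U / u = 16.33 / 0.1069 ≈ 152.76 million.
Employed = labor force − unemployed = 152.76 − 16.33 = 136.43 million.

About 136.43 million are employed.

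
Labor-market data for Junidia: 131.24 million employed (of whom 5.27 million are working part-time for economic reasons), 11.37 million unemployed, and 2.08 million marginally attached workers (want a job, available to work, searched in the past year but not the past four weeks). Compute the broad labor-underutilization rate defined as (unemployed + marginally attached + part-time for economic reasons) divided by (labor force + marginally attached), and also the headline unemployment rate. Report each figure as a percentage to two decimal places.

Broad underutilization rate ≈ 12.94%; headline unemployment rate ≈ 7.97%.

Labor force = 131.24 + 11.37 = 142.61 million.
Numerator = 11.37 + 2.08 + 5.27 = 18.72 million.
Denominator = 142.61 + 2.08 = 144.69 million.
Broad rate = 18.72 / 144.69 = 12.94%.
Headline unemployment rate = 11.37 / 142.61 = 7.97%.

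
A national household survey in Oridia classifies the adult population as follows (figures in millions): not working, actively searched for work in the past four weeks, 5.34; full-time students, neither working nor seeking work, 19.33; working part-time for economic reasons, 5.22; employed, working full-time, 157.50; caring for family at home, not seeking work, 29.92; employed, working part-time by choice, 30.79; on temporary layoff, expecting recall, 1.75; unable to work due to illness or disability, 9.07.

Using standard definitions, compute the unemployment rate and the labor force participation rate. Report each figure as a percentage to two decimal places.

Unemployment rate ≈ 3.53%; labor force participation rate ≈ 77.48%.

Employed = 5.22 + 157.50 + 30.79 = 193.51 million (anyone who worked, including part-time for economic reasons, counts as employed).
Unemployed = 5.34 + 1.75 = 7.09 million (jobless and actively searching, or on temporary layoff).
Labor force = 193.51 + 7.09 = 200.60 million.
Not in labor force = 19.33 + 29.92 + 9.07 = 58.32 million (those not working and not actively searching are outside the labor force).
Civilian working-age population = 200.60 + 58.32 = 258.92 million.
Unemployment rate = 7.09 / 200.60 = 3.53%.
Labor force participation rate = 200.60 / 258.92 = 77.48%.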